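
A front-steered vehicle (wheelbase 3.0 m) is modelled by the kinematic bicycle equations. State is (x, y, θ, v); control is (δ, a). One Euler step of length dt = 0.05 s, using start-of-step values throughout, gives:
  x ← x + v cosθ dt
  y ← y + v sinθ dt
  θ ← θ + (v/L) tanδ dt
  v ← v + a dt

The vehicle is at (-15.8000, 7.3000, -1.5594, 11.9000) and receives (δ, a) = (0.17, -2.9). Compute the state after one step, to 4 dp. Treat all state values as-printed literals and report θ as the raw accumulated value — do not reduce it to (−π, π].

(-15.7932, 6.7050, -1.5254, 11.7550)

x' = -15.8000 + 11.9000·cos(-1.5594)·0.05 = -15.7932
y' = 7.3000 + 11.9000·sin(-1.5594)·0.05 = 6.7050
θ' = -1.5594 + (11.9000/3.0)·tan(0.17)·0.05 = -1.5254
v' = 11.9000 − 2.9000·0.05 = 11.7550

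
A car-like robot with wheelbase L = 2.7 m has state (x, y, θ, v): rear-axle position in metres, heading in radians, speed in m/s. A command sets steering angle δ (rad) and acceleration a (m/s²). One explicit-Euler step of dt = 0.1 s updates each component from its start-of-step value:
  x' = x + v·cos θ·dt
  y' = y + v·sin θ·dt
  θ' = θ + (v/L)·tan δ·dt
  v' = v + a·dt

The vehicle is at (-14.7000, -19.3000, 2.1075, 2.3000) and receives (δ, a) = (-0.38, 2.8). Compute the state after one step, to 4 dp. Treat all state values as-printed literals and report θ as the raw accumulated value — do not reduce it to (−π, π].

x' = -14.7000 + 2.3000·cos(2.1075)·0.1 = -14.8176
y' = -19.3000 + 2.3000·sin(2.1075)·0.1 = -19.1023
θ' = 2.1075 + (2.3000/2.7)·tan(-0.38)·0.1 = 2.0735
v' = 2.3000 + 2.8000·0.1 = 2.5800

(-14.8176, -19.1023, 2.0735, 2.5800)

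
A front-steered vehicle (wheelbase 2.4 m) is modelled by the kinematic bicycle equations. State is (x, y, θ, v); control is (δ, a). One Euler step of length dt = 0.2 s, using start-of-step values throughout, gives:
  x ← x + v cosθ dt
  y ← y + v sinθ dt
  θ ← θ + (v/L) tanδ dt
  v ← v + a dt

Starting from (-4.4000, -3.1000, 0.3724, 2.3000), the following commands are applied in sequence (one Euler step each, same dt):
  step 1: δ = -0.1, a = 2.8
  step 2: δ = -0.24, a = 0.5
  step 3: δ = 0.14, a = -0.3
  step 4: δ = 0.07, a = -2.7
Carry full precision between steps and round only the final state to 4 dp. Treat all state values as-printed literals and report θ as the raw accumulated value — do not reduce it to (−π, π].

after step 1 (δ=-0.1, a=2.8): (-3.971530, -2.932628, 0.353169, 2.860000)
after step 2 (δ=-0.24, a=0.5): (-3.434833, -2.734789, 0.294845, 2.960000)
after step 3 (δ=0.14, a=-0.3): (-2.868379, -2.562758, 0.329606, 2.900000)
after step 4 (δ=0.07, a=-2.7): (-2.319601, -2.375030, 0.346550, 2.360000)

(-2.3196, -2.3750, 0.3466, 2.3600)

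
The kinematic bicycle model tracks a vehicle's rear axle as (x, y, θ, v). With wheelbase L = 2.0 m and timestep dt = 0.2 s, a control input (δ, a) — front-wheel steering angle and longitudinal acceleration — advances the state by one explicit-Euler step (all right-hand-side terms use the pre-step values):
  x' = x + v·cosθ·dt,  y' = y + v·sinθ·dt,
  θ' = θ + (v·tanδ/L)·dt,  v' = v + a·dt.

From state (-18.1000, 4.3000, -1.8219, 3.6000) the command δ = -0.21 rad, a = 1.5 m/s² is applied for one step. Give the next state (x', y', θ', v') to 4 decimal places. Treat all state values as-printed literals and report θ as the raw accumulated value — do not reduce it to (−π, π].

(-18.2789, 3.6026, -1.8986, 3.9000)

x' = -18.1000 + 3.6000·cos(-1.8219)·0.2 = -18.2789
y' = 4.3000 + 3.6000·sin(-1.8219)·0.2 = 3.6026
θ' = -1.8219 + (3.6000/2.0)·tan(-0.21)·0.2 = -1.8986
v' = 3.6000 + 1.5000·0.2 = 3.9000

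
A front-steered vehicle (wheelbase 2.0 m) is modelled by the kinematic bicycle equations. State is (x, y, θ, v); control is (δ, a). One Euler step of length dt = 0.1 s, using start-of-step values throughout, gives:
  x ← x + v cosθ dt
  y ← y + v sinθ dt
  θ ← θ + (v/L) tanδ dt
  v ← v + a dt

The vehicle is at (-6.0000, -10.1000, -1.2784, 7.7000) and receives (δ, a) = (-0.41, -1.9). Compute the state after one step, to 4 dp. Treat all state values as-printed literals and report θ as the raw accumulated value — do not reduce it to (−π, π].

(-5.7780, -10.8373, -1.4457, 7.5100)

x' = -6.0000 + 7.7000·cos(-1.2784)·0.1 = -5.7780
y' = -10.1000 + 7.7000·sin(-1.2784)·0.1 = -10.8373
θ' = -1.2784 + (7.7000/2.0)·tan(-0.41)·0.1 = -1.4457
v' = 7.7000 − 1.9000·0.1 = 7.5100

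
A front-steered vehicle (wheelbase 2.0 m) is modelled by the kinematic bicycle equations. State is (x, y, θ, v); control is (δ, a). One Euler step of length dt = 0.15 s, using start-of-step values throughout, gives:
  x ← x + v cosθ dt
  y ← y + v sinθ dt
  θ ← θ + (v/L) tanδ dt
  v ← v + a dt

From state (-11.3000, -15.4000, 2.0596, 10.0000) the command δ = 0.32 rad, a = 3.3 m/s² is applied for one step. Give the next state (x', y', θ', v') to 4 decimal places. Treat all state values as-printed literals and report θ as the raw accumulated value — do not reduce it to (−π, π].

x' = -11.3000 + 10.0000·cos(2.0596)·0.15 = -12.0044
y' = -15.4000 + 10.0000·sin(2.0596)·0.15 = -14.0757
θ' = 2.0596 + (10.0000/2.0)·tan(0.32)·0.15 = 2.3081
v' = 10.0000 + 3.3000·0.15 = 10.4950

(-12.0044, -14.0757, 2.3081, 10.4950)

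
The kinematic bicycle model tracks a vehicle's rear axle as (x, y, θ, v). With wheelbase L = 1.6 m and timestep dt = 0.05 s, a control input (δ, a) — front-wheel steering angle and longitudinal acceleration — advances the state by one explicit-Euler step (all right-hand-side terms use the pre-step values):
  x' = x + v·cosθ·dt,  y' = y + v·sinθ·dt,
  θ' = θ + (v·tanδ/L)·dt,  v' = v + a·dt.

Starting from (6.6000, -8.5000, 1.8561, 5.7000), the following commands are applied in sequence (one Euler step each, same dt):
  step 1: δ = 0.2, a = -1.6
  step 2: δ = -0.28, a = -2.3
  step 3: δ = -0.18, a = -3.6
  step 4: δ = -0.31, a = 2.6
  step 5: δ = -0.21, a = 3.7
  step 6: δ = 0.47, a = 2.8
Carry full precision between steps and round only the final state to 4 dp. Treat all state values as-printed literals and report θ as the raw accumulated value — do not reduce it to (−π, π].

(6.2015, -6.8892, 1.8103, 5.7800)

after step 1 (δ=0.2, a=-1.6): (6.519787, -8.226521, 1.892208, 5.620000)
after step 2 (δ=-0.28, a=-2.3): (6.431017, -7.959911, 1.841706, 5.505000)
after step 3 (δ=-0.18, a=-3.6): (6.357358, -7.694700, 1.810402, 5.325000)
after step 4 (δ=-0.31, a=2.6): (6.294172, -7.436056, 1.757097, 5.455000)
after step 5 (δ=-0.21, a=3.7): (6.243652, -7.168026, 1.720763, 5.640000)
after step 6 (δ=0.47, a=2.8): (6.201520, -6.889191, 1.810292, 5.780000)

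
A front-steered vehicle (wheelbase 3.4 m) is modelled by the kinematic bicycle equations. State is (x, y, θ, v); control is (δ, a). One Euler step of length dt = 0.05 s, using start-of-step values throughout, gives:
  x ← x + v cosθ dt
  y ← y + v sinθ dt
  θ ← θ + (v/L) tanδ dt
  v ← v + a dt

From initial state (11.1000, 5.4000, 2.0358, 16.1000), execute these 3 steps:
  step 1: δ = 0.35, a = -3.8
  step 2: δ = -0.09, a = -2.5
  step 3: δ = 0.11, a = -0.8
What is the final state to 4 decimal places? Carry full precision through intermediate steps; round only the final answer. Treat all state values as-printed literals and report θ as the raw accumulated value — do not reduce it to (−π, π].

(9.9230, 7.4780, 2.1267, 15.7450)

after step 1 (δ=0.35, a=-3.8): (10.739017, 6.119525, 2.122226, 15.910000)
after step 2 (δ=-0.09, a=-2.5): (10.322250, 6.797113, 2.101111, 15.785000)
after step 3 (δ=0.11, a=-0.8): (9.923043, 7.477958, 2.126750, 15.745000)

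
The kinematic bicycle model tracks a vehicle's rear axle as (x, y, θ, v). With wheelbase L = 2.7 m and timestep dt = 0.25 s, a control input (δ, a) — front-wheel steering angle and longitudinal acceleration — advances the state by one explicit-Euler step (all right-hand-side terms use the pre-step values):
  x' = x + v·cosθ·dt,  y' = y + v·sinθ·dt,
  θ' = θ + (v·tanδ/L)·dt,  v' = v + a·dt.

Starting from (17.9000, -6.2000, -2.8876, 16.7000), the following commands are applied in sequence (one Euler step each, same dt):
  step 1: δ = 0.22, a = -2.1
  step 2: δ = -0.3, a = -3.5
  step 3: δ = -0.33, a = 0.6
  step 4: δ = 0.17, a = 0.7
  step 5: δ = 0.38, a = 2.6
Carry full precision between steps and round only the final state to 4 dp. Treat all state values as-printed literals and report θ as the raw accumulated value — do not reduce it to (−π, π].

(-0.7839, -8.3297, -2.6669, 16.2750)

after step 1 (δ=0.22, a=-2.1): (13.858947, -7.249054, -2.541818, 16.175000)
after step 2 (δ=-0.3, a=-3.5): (10.520981, -9.531575, -3.005106, 15.300000)
after step 3 (δ=-0.33, a=0.6): (6.731553, -10.052015, -3.490350, 15.450000)
after step 4 (δ=0.17, a=0.7): (3.101583, -8.732082, -3.244785, 15.625000)
after step 5 (δ=0.38, a=2.6): (-0.783887, -8.329701, -2.666931, 16.275000)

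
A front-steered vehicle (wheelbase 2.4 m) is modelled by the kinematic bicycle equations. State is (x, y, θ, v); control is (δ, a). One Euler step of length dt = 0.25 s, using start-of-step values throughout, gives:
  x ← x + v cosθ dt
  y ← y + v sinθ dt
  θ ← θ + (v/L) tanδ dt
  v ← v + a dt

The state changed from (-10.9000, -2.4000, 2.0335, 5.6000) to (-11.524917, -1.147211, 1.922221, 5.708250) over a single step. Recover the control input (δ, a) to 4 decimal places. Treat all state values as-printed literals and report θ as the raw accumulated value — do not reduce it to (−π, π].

δ = -0.1885, a = 0.4330

a = (v'−v)/dt = (0.108250)/0.25 = 0.4330
Δθ = θ'−θ = -0.111279;  (v·dt/L) = 5.6000·0.25/2.4 = 0.583333
tan δ = Δθ·L/(v·dt) = -0.190764  →  δ = -0.1885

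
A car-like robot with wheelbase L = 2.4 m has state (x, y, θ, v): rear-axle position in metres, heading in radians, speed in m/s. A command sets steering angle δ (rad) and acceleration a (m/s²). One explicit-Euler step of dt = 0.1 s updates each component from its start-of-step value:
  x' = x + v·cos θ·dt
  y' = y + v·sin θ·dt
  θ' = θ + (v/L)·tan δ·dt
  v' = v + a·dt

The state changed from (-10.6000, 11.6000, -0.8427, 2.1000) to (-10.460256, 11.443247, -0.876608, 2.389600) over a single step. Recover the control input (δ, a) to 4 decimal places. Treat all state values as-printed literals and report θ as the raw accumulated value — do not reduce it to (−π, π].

a = (v'−v)/dt = (0.289600)/0.1 = 2.8960
Δθ = θ'−θ = -0.033908;  (v·dt/L) = 2.1000·0.1/2.4 = 0.087500
tan δ = Δθ·L/(v·dt) = -0.387520  →  δ = -0.3697

δ = -0.3697, a = 2.8960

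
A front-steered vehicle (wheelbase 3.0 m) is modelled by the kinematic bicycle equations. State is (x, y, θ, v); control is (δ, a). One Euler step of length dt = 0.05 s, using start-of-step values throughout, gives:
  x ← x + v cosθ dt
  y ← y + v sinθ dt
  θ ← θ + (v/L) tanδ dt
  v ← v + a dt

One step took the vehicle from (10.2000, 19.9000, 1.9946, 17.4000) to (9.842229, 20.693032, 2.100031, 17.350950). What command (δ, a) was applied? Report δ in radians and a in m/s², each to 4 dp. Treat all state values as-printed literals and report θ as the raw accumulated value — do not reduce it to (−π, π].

a = (v'−v)/dt = (-0.049050)/0.05 = -0.9810
Δθ = θ'−θ = 0.105431;  (v·dt/L) = 17.4000·0.05/3.0 = 0.290000
tan δ = Δθ·L/(v·dt) = 0.363555  →  δ = 0.3487

δ = 0.3487, a = -0.9810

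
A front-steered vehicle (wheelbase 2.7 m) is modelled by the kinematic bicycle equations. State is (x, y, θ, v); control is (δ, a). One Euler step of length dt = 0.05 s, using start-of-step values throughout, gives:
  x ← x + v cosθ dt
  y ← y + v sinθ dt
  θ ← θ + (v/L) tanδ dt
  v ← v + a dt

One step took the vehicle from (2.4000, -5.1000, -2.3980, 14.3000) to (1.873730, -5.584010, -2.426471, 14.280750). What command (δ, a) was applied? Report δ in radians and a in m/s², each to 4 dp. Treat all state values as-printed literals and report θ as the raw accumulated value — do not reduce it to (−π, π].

a = (v'−v)/dt = (-0.019250)/0.05 = -0.3850
Δθ = θ'−θ = -0.028471;  (v·dt/L) = 14.3000·0.05/2.7 = 0.264815
tan δ = Δθ·L/(v·dt) = -0.107513  →  δ = -0.1071

δ = -0.1071, a = -0.3850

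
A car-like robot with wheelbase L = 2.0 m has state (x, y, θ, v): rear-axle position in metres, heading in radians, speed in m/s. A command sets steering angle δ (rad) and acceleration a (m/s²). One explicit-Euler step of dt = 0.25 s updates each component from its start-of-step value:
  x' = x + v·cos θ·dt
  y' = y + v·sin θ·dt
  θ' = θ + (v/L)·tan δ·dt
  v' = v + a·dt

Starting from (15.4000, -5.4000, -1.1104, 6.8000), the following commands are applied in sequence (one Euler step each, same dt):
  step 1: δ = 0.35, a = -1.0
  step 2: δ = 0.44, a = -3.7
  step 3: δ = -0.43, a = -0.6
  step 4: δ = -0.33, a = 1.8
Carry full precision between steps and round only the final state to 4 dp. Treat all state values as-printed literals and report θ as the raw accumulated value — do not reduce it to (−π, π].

after step 1 (δ=0.35, a=-1.0): (16.155315, -6.922990, -0.800126, 6.550000)
after step 2 (δ=0.44, a=-3.7): (17.296025, -8.097804, -0.414674, 5.625000)
after step 3 (δ=-0.43, a=-0.6): (18.583092, -8.664371, -0.737142, 5.475000)
after step 4 (δ=-0.33, a=1.8): (19.596504, -9.584410, -0.971558, 5.925000)

(19.5965, -9.5844, -0.9716, 5.9250)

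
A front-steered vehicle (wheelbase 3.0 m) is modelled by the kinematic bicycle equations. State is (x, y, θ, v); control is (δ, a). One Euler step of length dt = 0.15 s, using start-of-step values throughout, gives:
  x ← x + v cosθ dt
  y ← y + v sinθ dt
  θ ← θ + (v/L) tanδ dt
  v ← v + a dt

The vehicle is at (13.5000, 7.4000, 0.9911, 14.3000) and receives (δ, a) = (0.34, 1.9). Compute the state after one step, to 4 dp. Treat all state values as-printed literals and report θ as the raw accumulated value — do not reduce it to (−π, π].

x' = 13.5000 + 14.3000·cos(0.9911)·0.15 = 14.6750
y' = 7.4000 + 14.3000·sin(0.9911)·0.15 = 9.1946
θ' = 0.9911 + (14.3000/3.0)·tan(0.34)·0.15 = 1.2440
v' = 14.3000 + 1.9000·0.15 = 14.5850

(14.6750, 9.1946, 1.2440, 14.5850)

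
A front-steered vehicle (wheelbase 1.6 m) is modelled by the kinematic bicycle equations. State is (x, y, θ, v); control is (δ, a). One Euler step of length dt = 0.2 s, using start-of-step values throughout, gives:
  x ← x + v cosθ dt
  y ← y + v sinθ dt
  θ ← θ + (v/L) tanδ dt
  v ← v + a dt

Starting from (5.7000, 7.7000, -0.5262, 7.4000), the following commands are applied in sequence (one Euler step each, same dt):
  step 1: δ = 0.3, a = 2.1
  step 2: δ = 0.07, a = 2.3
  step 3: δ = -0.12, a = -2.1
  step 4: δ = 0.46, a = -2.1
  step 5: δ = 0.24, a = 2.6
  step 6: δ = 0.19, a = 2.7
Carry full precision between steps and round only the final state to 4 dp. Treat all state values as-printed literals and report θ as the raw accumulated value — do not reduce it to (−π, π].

(14.5501, 6.7711, 0.6094, 8.5000)

after step 1 (δ=0.3, a=2.1): (6.979788, 6.956668, -0.240064, 7.820000)
after step 2 (δ=0.07, a=2.3): (8.498937, 6.584804, -0.171527, 8.280000)
after step 3 (δ=-0.12, a=-2.1): (10.130636, 6.302147, -0.296327, 7.860000)
after step 4 (δ=0.46, a=-2.1): (11.634121, 5.843109, 0.190452, 7.440000)
after step 5 (δ=0.24, a=2.6): (13.095216, 6.124791, 0.418038, 7.960000)
after step 6 (δ=0.19, a=2.7): (14.550125, 6.771093, 0.609397, 8.500000)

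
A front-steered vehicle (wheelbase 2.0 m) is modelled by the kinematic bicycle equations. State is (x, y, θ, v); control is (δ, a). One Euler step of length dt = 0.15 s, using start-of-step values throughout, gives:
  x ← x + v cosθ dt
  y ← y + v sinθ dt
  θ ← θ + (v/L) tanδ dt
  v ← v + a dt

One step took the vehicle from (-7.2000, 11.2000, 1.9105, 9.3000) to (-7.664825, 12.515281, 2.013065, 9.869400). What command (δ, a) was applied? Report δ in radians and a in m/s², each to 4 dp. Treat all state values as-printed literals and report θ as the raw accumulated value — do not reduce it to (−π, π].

a = (v'−v)/dt = (0.569400)/0.15 = 3.7960
Δθ = θ'−θ = 0.102565;  (v·dt/L) = 9.3000·0.15/2.0 = 0.697500
tan δ = Δθ·L/(v·dt) = 0.147047  →  δ = 0.1460

δ = 0.1460, a = 3.7960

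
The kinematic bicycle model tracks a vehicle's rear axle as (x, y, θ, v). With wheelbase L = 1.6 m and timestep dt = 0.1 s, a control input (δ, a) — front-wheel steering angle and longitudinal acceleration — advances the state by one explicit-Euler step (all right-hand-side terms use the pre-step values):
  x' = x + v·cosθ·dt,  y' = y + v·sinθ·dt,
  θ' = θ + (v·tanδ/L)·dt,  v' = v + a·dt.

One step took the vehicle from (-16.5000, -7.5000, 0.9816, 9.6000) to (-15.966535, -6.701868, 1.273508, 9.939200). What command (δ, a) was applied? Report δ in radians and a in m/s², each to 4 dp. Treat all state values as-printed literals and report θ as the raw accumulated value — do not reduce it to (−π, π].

a = (v'−v)/dt = (0.339200)/0.1 = 3.3920
Δθ = θ'−θ = 0.291908;  (v·dt/L) = 9.6000·0.1/1.6 = 0.600000
tan δ = Δθ·L/(v·dt) = 0.486513  →  δ = 0.4528

δ = 0.4528, a = 3.3920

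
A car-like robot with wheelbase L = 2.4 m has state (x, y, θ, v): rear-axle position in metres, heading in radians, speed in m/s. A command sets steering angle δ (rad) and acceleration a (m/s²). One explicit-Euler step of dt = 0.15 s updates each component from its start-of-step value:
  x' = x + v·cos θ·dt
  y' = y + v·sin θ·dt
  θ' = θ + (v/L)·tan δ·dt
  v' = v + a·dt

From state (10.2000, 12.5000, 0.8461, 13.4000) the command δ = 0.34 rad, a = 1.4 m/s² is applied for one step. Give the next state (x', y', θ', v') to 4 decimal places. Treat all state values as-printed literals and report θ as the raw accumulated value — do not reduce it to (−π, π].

x' = 10.2000 + 13.4000·cos(0.8461)·0.15 = 11.5324
y' = 12.5000 + 13.4000·sin(0.8461)·0.15 = 14.0049
θ' = 0.8461 + (13.4000/2.4)·tan(0.34)·0.15 = 1.1424
v' = 13.4000 + 1.4000·0.15 = 13.6100

(11.5324, 14.0049, 1.1424, 13.6100)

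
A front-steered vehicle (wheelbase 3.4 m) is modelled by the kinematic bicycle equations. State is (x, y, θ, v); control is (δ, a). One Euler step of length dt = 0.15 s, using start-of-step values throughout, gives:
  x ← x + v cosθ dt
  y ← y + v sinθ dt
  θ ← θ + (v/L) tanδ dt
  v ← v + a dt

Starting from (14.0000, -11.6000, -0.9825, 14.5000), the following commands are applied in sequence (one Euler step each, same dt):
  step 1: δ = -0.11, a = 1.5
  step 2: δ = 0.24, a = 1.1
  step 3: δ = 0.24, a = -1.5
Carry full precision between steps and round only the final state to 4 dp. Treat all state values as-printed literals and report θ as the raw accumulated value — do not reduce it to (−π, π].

after step 1 (δ=-0.11, a=1.5): (15.207004, -13.409355, -1.053153, 14.725000)
after step 2 (δ=0.24, a=1.1): (16.299968, -15.328731, -0.894177, 14.890000)
after step 3 (δ=0.24, a=-1.5): (17.698498, -17.070178, -0.733420, 14.665000)

(17.6985, -17.0702, -0.7334, 14.6650)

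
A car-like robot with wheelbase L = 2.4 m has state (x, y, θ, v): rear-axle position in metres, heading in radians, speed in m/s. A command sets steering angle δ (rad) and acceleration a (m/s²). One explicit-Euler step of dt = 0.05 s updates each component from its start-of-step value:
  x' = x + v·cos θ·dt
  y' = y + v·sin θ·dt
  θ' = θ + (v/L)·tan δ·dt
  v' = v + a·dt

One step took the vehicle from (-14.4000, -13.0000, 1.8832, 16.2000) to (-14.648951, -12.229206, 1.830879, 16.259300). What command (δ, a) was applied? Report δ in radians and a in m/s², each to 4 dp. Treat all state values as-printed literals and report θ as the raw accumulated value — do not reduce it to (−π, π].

a = (v'−v)/dt = (0.059300)/0.05 = 1.1860
Δθ = θ'−θ = -0.052321;  (v·dt/L) = 16.2000·0.05/2.4 = 0.337500
tan δ = Δθ·L/(v·dt) = -0.155025  →  δ = -0.1538

δ = -0.1538, a = 1.1860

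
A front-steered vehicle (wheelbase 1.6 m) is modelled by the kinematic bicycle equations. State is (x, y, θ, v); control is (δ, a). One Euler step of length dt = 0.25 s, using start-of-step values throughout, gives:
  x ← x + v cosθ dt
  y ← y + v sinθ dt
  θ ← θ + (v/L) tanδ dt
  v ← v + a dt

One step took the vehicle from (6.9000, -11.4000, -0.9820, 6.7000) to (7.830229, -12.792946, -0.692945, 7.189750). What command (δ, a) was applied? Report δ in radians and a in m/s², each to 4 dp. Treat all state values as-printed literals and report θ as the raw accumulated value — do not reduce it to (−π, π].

δ = 0.2694, a = 1.9590

a = (v'−v)/dt = (0.489750)/0.25 = 1.9590
Δθ = θ'−θ = 0.289055;  (v·dt/L) = 6.7000·0.25/1.6 = 1.046875
tan δ = Δθ·L/(v·dt) = 0.276112  →  δ = 0.2694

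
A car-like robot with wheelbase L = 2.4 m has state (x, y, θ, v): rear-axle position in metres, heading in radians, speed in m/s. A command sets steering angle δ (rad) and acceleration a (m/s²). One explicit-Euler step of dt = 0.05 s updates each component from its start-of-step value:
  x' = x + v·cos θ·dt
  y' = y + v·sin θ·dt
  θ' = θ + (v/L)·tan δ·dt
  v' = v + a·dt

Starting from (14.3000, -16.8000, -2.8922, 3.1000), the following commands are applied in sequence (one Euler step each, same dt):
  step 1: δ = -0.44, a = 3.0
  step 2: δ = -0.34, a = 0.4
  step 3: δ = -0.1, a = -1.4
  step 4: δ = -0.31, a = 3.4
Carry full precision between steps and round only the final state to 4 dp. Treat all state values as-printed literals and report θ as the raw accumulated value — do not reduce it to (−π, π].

after step 1 (δ=-0.44, a=3.0): (14.149795, -16.838256, -2.922605, 3.250000)
after step 2 (δ=-0.34, a=0.4): (13.991176, -16.873558, -2.946556, 3.270000)
after step 3 (δ=-0.1, a=-1.4): (13.830776, -16.905245, -2.953391, 3.200000)
after step 4 (δ=-0.31, a=3.4): (13.673601, -16.935180, -2.974746, 3.370000)

(13.6736, -16.9352, -2.9747, 3.3700)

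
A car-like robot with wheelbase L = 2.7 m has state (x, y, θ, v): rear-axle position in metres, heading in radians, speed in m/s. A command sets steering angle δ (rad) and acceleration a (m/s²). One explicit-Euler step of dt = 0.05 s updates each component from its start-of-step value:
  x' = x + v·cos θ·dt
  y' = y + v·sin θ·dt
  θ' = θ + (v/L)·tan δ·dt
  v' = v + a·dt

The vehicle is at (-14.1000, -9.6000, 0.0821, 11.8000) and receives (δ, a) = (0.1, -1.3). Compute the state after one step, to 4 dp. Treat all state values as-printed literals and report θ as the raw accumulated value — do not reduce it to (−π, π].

x' = -14.1000 + 11.8000·cos(0.0821)·0.05 = -13.5120
y' = -9.6000 + 11.8000·sin(0.0821)·0.05 = -9.5516
θ' = 0.0821 + (11.8000/2.7)·tan(0.1)·0.05 = 0.1040
v' = 11.8000 − 1.3000·0.05 = 11.7350

(-13.5120, -9.5516, 0.1040, 11.7350)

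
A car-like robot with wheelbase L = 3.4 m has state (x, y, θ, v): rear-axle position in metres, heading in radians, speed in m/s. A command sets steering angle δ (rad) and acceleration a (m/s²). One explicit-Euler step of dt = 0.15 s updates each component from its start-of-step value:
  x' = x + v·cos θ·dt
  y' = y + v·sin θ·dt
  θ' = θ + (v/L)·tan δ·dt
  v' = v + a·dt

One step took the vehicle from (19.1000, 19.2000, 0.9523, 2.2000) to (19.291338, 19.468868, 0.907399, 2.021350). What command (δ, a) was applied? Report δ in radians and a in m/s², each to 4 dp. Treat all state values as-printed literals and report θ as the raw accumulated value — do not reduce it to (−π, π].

δ = -0.4333, a = -1.1910

a = (v'−v)/dt = (-0.178650)/0.15 = -1.1910
Δθ = θ'−θ = -0.044901;  (v·dt/L) = 2.2000·0.15/3.4 = 0.097059
tan δ = Δθ·L/(v·dt) = -0.462616  →  δ = -0.4333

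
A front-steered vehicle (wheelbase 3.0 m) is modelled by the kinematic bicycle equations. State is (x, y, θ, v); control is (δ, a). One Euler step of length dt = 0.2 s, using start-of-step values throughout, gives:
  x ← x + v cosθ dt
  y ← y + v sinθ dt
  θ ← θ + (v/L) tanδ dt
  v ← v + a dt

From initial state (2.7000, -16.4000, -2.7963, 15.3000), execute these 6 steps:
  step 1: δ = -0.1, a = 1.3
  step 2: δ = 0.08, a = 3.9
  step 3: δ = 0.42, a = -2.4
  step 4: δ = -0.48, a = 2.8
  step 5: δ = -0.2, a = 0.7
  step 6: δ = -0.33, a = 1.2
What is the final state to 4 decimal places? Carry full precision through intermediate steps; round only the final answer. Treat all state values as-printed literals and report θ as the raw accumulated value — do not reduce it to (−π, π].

after step 1 (δ=-0.1, a=1.3): (-0.179388, -17.435725, -2.898641, 15.560000)
after step 2 (δ=0.08, a=3.9): (-3.199995, -18.184373, -2.815477, 16.340000)
after step 3 (δ=0.42, a=-2.4): (-6.295752, -19.231328, -2.329011, 15.860000)
after step 4 (δ=-0.48, a=2.8): (-8.476902, -21.534406, -2.879470, 16.420000)
after step 5 (δ=-0.2, a=0.7): (-11.648728, -22.385393, -3.101370, 16.560000)
after step 6 (δ=-0.33, a=1.2): (-14.958049, -22.518574, -3.479517, 16.800000)

(-14.9580, -22.5186, -3.4795, 16.8000)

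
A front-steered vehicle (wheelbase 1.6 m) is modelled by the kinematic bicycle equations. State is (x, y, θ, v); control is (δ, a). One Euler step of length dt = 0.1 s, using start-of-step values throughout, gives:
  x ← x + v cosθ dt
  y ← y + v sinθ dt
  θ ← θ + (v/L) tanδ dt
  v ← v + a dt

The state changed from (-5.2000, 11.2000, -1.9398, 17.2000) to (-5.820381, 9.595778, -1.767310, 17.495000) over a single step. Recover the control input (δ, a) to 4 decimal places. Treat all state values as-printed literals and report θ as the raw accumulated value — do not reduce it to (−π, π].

δ = 0.1591, a = 2.9500

a = (v'−v)/dt = (0.295000)/0.1 = 2.9500
Δθ = θ'−θ = 0.172490;  (v·dt/L) = 17.2000·0.1/1.6 = 1.075000
tan δ = Δθ·L/(v·dt) = 0.160456  →  δ = 0.1591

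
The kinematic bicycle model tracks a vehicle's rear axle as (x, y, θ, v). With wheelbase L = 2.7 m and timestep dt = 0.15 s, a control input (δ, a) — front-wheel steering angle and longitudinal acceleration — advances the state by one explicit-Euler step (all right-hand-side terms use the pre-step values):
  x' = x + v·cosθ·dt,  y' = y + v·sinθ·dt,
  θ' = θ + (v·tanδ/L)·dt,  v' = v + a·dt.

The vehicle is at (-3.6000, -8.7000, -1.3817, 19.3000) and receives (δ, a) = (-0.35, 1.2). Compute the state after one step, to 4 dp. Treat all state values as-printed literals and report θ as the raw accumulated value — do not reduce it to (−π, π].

x' = -3.6000 + 19.3000·cos(-1.3817)·0.15 = -3.0558
y' = -8.7000 + 19.3000·sin(-1.3817)·0.15 = -11.5434
θ' = -1.3817 + (19.3000/2.7)·tan(-0.35)·0.15 = -1.7731
v' = 19.3000 + 1.2000·0.15 = 19.4800

(-3.0558, -11.5434, -1.7731, 19.4800)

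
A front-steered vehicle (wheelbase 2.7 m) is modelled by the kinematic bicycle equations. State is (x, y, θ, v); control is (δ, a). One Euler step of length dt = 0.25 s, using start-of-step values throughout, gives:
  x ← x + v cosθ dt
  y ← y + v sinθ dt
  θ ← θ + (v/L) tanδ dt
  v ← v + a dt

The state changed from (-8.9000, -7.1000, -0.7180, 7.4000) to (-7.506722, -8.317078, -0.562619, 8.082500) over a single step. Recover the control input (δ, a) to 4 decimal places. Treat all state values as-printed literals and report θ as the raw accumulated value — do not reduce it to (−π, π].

a = (v'−v)/dt = (0.682500)/0.25 = 2.7300
Δθ = θ'−θ = 0.155381;  (v·dt/L) = 7.4000·0.25/2.7 = 0.685185
tan δ = Δθ·L/(v·dt) = 0.226772  →  δ = 0.2230

δ = 0.2230, a = 2.7300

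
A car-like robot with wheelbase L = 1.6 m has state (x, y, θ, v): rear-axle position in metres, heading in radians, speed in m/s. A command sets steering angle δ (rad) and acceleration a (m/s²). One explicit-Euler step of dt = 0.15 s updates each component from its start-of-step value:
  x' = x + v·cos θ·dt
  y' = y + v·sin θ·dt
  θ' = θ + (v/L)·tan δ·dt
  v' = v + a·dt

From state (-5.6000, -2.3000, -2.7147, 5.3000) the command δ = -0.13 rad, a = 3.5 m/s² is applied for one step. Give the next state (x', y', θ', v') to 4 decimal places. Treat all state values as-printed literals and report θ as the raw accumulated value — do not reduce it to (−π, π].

(-6.3237, -2.6292, -2.7797, 5.8250)

x' = -5.6000 + 5.3000·cos(-2.7147)·0.15 = -6.3237
y' = -2.3000 + 5.3000·sin(-2.7147)·0.15 = -2.6292
θ' = -2.7147 + (5.3000/1.6)·tan(-0.13)·0.15 = -2.7797
v' = 5.3000 + 3.5000·0.15 = 5.8250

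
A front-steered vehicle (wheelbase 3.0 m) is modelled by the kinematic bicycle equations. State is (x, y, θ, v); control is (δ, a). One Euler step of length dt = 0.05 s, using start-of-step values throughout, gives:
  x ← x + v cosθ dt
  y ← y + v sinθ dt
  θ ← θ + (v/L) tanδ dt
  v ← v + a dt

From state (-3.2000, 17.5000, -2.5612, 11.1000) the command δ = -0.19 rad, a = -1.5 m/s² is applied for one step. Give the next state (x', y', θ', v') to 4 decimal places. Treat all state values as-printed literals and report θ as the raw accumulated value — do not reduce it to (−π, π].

(-3.6641, 17.1957, -2.5968, 11.0250)

x' = -3.2000 + 11.1000·cos(-2.5612)·0.05 = -3.6641
y' = 17.5000 + 11.1000·sin(-2.5612)·0.05 = 17.1957
θ' = -2.5612 + (11.1000/3.0)·tan(-0.19)·0.05 = -2.5968
v' = 11.1000 − 1.5000·0.05 = 11.0250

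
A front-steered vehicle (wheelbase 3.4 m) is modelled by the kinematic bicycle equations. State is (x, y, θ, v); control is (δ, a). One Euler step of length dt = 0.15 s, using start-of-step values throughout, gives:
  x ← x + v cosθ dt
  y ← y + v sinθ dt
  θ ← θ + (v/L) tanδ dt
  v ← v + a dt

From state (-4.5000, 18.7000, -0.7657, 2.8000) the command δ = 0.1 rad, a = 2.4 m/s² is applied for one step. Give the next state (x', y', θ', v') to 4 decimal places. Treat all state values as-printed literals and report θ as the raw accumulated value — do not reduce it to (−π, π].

(-4.1972, 18.4089, -0.7533, 3.1600)

x' = -4.5000 + 2.8000·cos(-0.7657)·0.15 = -4.1972
y' = 18.7000 + 2.8000·sin(-0.7657)·0.15 = 18.4089
θ' = -0.7657 + (2.8000/3.4)·tan(0.1)·0.15 = -0.7533
v' = 2.8000 + 2.4000·0.15 = 3.1600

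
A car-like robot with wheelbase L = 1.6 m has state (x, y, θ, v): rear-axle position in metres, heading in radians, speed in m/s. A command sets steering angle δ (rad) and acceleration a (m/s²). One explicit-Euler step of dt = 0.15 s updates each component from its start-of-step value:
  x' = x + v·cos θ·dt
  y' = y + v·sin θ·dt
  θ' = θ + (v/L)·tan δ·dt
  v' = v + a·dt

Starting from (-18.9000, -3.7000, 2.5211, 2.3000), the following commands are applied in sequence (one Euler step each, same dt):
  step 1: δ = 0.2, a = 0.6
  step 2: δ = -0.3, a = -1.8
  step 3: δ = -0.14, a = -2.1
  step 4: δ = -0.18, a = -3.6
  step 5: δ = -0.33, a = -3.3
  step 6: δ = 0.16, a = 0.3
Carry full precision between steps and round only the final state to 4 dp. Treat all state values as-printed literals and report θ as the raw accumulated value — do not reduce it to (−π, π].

after step 1 (δ=0.2, a=0.6): (-19.180689, -3.499405, 2.564809, 2.390000)
after step 2 (δ=-0.3, a=-1.8): (-19.481192, -3.303904, 2.495499, 2.120000)
after step 3 (δ=-0.14, a=-2.1): (-19.735096, -3.112445, 2.467490, 1.805000)
after step 4 (δ=-0.18, a=-3.6): (-19.946624, -2.943444, 2.436698, 1.265000)
after step 5 (δ=-0.33, a=-3.3): (-20.091153, -2.820494, 2.396077, 0.770000)
after step 6 (δ=0.16, a=0.3): (-20.176015, -2.742145, 2.407726, 0.815000)

(-20.1760, -2.7421, 2.4077, 0.8150)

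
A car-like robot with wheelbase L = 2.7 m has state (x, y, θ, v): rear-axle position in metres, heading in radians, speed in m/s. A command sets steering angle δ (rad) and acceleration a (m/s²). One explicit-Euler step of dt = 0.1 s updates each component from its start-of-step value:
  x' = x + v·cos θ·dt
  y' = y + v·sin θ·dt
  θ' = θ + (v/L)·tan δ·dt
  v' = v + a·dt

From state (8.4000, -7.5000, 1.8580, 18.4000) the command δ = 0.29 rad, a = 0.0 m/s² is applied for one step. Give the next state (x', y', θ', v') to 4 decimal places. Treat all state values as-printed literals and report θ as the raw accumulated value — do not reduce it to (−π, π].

(7.8788, -5.7354, 2.0614, 18.4000)

x' = 8.4000 + 18.4000·cos(1.8580)·0.1 = 7.8788
y' = -7.5000 + 18.4000·sin(1.8580)·0.1 = -5.7354
θ' = 1.8580 + (18.4000/2.7)·tan(0.29)·0.1 = 2.0614
v' = 18.4000 + 0.0000·0.1 = 18.4000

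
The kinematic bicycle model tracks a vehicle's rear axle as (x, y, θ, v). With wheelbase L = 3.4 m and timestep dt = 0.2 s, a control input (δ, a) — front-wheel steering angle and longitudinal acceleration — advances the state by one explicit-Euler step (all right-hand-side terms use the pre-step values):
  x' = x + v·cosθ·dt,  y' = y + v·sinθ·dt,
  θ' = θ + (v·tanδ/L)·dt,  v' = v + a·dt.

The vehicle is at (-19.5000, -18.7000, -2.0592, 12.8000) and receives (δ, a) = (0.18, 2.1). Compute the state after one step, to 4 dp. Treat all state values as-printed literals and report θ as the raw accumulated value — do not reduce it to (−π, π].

x' = -19.5000 + 12.8000·cos(-2.0592)·0.2 = -20.7012
y' = -18.7000 + 12.8000·sin(-2.0592)·0.2 = -20.9607
θ' = -2.0592 + (12.8000/3.4)·tan(0.18)·0.2 = -1.9222
v' = 12.8000 + 2.1000·0.2 = 13.2200

(-20.7012, -20.9607, -1.9222, 13.2200)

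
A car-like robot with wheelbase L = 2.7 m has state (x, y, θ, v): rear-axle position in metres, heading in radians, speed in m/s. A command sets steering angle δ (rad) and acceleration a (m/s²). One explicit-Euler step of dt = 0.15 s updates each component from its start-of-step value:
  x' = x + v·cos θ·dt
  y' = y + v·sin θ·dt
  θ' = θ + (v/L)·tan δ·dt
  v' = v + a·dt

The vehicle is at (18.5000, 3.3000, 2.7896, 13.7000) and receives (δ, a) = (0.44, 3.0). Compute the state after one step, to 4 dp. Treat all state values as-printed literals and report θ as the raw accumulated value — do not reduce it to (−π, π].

(16.5710, 4.0085, 3.1479, 14.1500)

x' = 18.5000 + 13.7000·cos(2.7896)·0.15 = 16.5710
y' = 3.3000 + 13.7000·sin(2.7896)·0.15 = 4.0085
θ' = 2.7896 + (13.7000/2.7)·tan(0.44)·0.15 = 3.1479
v' = 13.7000 + 3.0000·0.15 = 14.1500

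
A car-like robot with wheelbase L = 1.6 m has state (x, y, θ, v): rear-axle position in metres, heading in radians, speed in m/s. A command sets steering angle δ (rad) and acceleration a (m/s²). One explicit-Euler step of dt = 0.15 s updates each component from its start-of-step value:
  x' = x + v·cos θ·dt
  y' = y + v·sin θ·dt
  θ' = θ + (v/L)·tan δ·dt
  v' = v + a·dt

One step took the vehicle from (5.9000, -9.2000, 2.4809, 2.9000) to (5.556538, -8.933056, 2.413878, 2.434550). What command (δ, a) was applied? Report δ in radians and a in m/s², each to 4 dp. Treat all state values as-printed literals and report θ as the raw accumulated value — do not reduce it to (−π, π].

a = (v'−v)/dt = (-0.465450)/0.15 = -3.1030
Δθ = θ'−θ = -0.067022;  (v·dt/L) = 2.9000·0.15/1.6 = 0.271875
tan δ = Δθ·L/(v·dt) = -0.246518  →  δ = -0.2417

δ = -0.2417, a = -3.1030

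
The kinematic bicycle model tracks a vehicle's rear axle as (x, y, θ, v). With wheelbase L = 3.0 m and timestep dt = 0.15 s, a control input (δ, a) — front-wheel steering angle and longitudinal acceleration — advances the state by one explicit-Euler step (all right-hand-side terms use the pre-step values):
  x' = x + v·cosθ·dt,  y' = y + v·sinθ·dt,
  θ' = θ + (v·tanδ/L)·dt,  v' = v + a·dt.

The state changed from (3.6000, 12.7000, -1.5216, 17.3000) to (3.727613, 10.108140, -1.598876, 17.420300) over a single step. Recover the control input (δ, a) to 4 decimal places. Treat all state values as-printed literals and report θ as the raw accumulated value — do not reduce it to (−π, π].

a = (v'−v)/dt = (0.120300)/0.15 = 0.8020
Δθ = θ'−θ = -0.077276;  (v·dt/L) = 17.3000·0.15/3.0 = 0.865000
tan δ = Δθ·L/(v·dt) = -0.089336  →  δ = -0.0891

δ = -0.0891, a = 0.8020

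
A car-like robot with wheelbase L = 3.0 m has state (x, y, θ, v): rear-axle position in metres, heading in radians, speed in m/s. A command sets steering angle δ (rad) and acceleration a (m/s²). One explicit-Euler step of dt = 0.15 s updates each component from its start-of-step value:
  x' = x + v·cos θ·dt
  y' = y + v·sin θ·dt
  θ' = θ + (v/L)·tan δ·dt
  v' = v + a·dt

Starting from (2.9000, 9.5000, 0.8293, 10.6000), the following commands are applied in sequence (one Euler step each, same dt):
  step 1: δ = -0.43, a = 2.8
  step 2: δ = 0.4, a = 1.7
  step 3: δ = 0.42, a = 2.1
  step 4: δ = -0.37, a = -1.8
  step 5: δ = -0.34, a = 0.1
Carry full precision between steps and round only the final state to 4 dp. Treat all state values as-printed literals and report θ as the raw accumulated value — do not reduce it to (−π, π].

(8.4645, 15.6198, 0.6460, 11.3350)

after step 1 (δ=-0.43, a=2.8): (3.973874, 10.672559, 0.586231, 11.020000)
after step 2 (δ=0.4, a=1.7): (5.350875, 11.587041, 0.819190, 11.275000)
after step 3 (δ=0.42, a=2.1): (6.505683, 12.822656, 1.070945, 11.590000)
after step 4 (δ=-0.37, a=-1.8): (7.338937, 14.348457, 0.846178, 11.320000)
after step 5 (δ=-0.34, a=0.1): (8.464455, 15.619840, 0.645963, 11.335000)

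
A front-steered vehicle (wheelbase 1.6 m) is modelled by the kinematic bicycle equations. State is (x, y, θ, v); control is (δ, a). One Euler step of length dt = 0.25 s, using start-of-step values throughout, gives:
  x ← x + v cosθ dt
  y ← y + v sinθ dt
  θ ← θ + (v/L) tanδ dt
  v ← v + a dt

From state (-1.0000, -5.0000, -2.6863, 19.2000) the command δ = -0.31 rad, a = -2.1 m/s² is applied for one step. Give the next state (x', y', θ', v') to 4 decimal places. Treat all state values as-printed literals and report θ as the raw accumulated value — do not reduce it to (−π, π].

x' = -1.0000 + 19.2000·cos(-2.6863)·0.25 = -5.3110
y' = -5.0000 + 19.2000·sin(-2.6863)·0.25 = -7.1107
θ' = -2.6863 + (19.2000/1.6)·tan(-0.31)·0.25 = -3.6473
v' = 19.2000 − 2.1000·0.25 = 18.6750

(-5.3110, -7.1107, -3.6473, 18.6750)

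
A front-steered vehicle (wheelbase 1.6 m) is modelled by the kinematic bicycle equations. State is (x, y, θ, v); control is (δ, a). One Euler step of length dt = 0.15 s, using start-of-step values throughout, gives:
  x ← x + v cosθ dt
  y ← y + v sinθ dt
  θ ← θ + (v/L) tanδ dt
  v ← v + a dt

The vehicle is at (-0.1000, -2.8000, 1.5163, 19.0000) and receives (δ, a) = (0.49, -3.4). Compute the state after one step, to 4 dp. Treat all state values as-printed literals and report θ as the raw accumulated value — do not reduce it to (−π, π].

x' = -0.1000 + 19.0000·cos(1.5163)·0.15 = 0.0552
y' = -2.8000 + 19.0000·sin(1.5163)·0.15 = 0.0458
θ' = 1.5163 + (19.0000/1.6)·tan(0.49)·0.15 = 2.4664
v' = 19.0000 − 3.4000·0.15 = 18.4900

(0.0552, 0.0458, 2.4664, 18.4900)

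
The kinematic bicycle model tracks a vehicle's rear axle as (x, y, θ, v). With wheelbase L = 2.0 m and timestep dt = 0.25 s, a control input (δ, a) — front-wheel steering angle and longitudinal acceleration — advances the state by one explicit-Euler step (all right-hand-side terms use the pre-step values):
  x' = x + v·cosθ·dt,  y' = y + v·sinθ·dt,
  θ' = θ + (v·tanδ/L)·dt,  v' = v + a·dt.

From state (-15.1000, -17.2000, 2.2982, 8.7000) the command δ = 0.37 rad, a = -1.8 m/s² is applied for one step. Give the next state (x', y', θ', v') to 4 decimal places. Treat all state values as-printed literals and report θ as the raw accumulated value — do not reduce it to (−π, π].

(-16.5462, -15.5755, 2.7200, 8.2500)

x' = -15.1000 + 8.7000·cos(2.2982)·0.25 = -16.5462
y' = -17.2000 + 8.7000·sin(2.2982)·0.25 = -15.5755
θ' = 2.2982 + (8.7000/2.0)·tan(0.37)·0.25 = 2.7200
v' = 8.7000 − 1.8000·0.25 = 8.2500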